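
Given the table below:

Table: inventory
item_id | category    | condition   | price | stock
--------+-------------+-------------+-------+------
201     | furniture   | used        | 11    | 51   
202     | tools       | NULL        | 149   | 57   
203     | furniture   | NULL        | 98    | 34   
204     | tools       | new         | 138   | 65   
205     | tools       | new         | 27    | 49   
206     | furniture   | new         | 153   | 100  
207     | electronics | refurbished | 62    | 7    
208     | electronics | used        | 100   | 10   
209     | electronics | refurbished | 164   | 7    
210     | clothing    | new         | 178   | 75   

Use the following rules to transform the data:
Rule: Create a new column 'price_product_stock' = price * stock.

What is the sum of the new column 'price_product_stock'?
53911

Step 1: For each record, compute price * stock
Example calculations:
  11 * 51 = 561
  149 * 57 = 8493
  98 * 34 = 3332
  ...
Step 2: Sum all derived values
Step 3: Total = 53911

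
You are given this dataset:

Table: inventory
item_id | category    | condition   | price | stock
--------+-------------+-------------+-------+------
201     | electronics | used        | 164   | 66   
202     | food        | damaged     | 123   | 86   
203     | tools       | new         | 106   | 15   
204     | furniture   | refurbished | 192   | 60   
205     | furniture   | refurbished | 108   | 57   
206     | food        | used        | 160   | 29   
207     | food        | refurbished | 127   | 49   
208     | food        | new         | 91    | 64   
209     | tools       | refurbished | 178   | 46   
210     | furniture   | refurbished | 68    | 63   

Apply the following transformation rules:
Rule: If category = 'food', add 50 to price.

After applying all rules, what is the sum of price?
1517

Step 1: Count records where category = 'food': 4
Step 2: Total bonus added: 4 × 50 = 200
Step 3: Original sum of price: 1317
Step 4: Final sum = 1317 + 200 = 1517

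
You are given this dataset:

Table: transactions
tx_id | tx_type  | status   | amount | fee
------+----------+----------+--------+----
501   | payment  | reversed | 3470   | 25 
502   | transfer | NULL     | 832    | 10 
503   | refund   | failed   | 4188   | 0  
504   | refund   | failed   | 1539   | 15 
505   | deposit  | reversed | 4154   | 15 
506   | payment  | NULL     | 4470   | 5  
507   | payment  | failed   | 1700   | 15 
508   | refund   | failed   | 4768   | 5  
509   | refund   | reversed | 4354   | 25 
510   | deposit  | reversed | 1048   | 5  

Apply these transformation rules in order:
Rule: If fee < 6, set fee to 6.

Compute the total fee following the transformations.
129

Step 1: 4 records have fee < 6
Step 2: These records originally summed to 15
Step 3: After setting to minimum: 4 × 6 = 24
Step 4: Unaffected records sum: 105
Step 5: Final sum = 24 + 105 = 129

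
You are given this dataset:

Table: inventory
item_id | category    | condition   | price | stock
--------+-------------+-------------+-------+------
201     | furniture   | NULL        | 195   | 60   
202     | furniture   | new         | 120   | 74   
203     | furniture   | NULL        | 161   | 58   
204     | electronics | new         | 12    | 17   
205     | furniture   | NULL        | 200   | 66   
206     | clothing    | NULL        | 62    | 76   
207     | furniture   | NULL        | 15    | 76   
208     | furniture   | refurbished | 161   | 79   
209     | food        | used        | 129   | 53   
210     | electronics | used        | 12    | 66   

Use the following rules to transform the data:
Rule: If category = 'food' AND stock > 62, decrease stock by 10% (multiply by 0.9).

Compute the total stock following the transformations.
625

Step 1: Find records where category = 'food' AND stock > 62
Step 2: 0 records match, summing to 0
Step 3: After multiplier: 0 × 0.9 = 0.0
Step 4: Unaffected records sum: 625
Step 5: Final sum = 0.0 + 625 = 625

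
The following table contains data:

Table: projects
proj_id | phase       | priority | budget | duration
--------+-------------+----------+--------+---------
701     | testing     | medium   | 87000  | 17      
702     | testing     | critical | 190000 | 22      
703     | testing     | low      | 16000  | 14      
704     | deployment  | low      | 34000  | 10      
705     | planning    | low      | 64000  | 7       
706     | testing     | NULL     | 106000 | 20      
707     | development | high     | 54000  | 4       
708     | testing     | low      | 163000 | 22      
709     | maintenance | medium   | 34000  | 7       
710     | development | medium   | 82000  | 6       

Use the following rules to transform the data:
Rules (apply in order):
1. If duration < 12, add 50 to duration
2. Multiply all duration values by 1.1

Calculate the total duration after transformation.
416.9

Step 1: Apply Rule 1 - Add 50 to records with duration < 12
  - 5 records affected: 34 + (5 × 50) = 284
  - Unaffected records: 95
  - Sum after Rule 1: 379
Step 2: Apply Rule 2 - Multiply all by 1.1
  - 379 × 1.1 = 416.9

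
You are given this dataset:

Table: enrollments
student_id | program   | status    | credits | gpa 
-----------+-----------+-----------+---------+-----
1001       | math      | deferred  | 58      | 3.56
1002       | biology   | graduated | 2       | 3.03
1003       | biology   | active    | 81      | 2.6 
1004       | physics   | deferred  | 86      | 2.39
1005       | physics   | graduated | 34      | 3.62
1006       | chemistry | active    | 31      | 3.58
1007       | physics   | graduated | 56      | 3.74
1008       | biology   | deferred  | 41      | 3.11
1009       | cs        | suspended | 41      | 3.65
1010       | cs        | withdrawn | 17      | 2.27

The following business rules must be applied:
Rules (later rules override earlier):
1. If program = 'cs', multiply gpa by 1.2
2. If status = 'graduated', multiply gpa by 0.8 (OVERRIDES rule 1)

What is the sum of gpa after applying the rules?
30.66

Step 1: Rule 2 takes priority for records with status = 'graduated'
  - 3 records: 10.39 × 0.8 = 8.31
Step 2: Rule 1 applies to remaining records with program = 'cs'
  - 2 records: 5.92 × 1.2 = 7.1
Step 3: Other records unchanged: 15.24
Step 4: Final sum = 8.31 + 7.1 + 15.24 = 30.66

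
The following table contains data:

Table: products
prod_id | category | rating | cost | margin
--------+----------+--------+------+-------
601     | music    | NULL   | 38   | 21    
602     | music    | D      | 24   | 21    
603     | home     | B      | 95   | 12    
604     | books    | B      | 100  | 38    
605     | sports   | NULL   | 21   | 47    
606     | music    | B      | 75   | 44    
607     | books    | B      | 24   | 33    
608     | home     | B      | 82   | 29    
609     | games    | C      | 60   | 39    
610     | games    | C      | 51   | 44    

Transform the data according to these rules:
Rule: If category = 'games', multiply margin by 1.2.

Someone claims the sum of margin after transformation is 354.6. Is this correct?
No, the correct result is 344.6.

Step 1: Calculate the correct sum after transformation
Step 2: Apply multiplier 1.2 to records where category = 'games'
Step 3: Correct result = 344.6
Step 4: Claimed result = 354.6
Step 5: 344.6 ≠ 354.6
Conclusion: The claimed result is incorrect. The correct answer is 344.6.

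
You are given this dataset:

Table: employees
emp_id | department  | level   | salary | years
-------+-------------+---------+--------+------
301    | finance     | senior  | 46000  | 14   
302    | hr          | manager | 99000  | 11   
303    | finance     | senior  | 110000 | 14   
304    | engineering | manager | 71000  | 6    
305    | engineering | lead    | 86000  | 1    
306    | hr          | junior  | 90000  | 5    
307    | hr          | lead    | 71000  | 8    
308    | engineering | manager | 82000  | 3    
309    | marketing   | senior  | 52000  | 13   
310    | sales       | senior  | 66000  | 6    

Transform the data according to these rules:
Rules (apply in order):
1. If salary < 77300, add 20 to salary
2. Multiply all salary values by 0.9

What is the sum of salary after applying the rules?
695790.0

Step 1: Apply Rule 1 - Add 20 to records with salary < 77300
  - 5 records affected: 306000 + (5 × 20) = 306100
  - Unaffected records: 467000
  - Sum after Rule 1: 773100
Step 2: Apply Rule 2 - Multiply all by 0.9
  - 773100 × 0.9 = 695790.0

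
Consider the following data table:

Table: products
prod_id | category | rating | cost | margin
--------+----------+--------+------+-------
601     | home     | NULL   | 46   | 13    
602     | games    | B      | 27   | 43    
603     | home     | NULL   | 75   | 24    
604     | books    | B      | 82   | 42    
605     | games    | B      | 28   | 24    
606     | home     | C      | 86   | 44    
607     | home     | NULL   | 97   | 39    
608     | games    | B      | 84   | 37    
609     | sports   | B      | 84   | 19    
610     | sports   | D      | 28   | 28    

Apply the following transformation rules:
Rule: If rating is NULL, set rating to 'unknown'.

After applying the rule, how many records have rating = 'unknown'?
3

Step 1: Count records where rating IS NULL
Step 2: Found 3 records with NULL rating
Step 3: These records will have rating set to 'unknown'
Step 4: Records already having rating = 'unknown': 0
Step 5: Answer: 3 + 0 = 3 records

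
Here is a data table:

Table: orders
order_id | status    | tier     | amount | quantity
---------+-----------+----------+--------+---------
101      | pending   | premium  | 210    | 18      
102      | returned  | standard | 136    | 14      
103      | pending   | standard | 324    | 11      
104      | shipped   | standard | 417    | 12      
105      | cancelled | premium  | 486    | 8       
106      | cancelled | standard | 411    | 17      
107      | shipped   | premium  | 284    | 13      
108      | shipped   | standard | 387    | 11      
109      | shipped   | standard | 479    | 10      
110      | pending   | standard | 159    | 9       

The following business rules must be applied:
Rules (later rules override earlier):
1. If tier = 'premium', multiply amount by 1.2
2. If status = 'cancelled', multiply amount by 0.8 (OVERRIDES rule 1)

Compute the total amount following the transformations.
3212.4

Step 1: Rule 2 takes priority for records with status = 'cancelled'
  - 2 records: 897 × 0.8 = 717.6
Step 2: Rule 1 applies to remaining records with tier = 'premium'
  - 2 records: 494 × 1.2 = 592.8
Step 3: Other records unchanged: 1902
Step 4: Final sum = 717.6 + 592.8 + 1902 = 3212.4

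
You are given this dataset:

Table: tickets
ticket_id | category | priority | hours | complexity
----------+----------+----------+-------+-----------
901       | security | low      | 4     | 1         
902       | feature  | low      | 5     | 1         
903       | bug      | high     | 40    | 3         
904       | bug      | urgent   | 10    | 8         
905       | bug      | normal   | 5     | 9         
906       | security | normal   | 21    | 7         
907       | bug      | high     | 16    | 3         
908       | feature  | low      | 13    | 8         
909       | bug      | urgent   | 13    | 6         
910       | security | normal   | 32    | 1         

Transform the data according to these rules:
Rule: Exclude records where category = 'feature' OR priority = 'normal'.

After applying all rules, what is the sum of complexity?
21

Step 1: Find records where category = 'feature' OR priority = 'normal'
Step 2: 5 records match, summing to 26
Step 3: Original sum: 47
Step 4: Remaining sum = 47 - 26 = 21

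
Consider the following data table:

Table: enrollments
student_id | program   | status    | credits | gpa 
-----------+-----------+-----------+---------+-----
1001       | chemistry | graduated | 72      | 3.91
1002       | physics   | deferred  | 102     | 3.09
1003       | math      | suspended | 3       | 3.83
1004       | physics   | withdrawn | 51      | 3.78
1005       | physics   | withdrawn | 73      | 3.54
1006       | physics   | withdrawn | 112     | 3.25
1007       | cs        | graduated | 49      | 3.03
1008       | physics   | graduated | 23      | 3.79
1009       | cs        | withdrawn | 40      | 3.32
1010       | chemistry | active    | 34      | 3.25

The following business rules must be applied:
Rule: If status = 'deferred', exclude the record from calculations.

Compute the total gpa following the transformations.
31.7

Step 1: Identify records where status = 'deferred'
Step 2: The excluded records sum to 3.09
Step 3: Original total gpa = 34.79
Step 4: Remaining total = 34.79 - 3.09 = 31.7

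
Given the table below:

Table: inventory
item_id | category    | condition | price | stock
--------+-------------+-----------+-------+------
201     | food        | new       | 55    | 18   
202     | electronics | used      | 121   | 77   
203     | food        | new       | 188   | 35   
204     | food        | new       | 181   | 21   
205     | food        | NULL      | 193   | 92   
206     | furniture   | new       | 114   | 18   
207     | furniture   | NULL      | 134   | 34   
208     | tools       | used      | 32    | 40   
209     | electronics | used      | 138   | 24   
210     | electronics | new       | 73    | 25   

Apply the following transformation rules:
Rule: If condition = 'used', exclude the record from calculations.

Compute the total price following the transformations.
938

Step 1: Identify records where condition = 'used'
Step 2: The excluded records sum to 291
Step 3: Original total price = 1229
Step 4: Remaining total = 1229 - 291 = 938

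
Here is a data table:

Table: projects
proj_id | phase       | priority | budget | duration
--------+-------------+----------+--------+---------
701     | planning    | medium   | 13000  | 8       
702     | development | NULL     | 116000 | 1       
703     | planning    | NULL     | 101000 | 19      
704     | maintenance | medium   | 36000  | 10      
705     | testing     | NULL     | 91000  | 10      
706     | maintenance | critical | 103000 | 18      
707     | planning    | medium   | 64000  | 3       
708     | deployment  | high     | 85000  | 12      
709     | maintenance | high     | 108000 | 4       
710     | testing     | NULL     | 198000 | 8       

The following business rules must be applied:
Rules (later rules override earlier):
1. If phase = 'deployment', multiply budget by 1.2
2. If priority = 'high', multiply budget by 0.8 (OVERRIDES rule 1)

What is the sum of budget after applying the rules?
876400.0

Step 1: Rule 2 takes priority for records with priority = 'high'
  - 2 records: 193000 × 0.8 = 154400.0
Step 2: Rule 1 applies to remaining records with phase = 'deployment'
  - 0 records: 0 × 1.2 = 0.0
Step 3: Other records unchanged: 722000
Step 4: Final sum = 154400.0 + 0.0 + 722000 = 876400.0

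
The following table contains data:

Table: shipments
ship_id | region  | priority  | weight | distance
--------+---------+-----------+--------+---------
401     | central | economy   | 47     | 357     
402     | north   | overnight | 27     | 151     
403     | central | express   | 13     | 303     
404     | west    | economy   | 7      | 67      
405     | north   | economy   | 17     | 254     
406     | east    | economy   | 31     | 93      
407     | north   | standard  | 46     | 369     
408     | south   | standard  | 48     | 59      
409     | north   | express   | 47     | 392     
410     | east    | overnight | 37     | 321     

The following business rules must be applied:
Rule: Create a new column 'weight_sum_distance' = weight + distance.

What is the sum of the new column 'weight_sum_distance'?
2686

Step 1: For each record, compute weight + distance
Example calculations:
  47 + 357 = 404
  27 + 151 = 178
  13 + 303 = 316
  ...
Step 2: Sum all derived values
Step 3: Total = 2686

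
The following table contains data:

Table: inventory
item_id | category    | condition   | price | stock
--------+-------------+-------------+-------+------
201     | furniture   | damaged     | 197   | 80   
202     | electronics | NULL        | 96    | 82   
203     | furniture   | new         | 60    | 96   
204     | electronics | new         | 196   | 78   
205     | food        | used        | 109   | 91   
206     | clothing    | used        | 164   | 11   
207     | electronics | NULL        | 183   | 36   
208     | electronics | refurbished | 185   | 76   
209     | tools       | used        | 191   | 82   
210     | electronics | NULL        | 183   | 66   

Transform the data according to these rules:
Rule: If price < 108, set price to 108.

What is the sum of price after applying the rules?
1624

Step 1: 2 records have price < 108
Step 2: These records originally summed to 156
Step 3: After setting to minimum: 2 × 108 = 216
Step 4: Unaffected records sum: 1408
Step 5: Final sum = 216 + 1408 = 1624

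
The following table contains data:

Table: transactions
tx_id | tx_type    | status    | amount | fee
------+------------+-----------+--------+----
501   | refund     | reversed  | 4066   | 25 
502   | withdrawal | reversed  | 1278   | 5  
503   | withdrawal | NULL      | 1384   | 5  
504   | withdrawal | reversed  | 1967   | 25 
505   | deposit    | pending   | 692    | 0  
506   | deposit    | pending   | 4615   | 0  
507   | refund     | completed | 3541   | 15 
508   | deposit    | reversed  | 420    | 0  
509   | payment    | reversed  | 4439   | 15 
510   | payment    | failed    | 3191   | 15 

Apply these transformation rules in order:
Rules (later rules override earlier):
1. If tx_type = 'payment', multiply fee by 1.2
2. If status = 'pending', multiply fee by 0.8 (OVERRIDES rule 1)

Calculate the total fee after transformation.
111.0

Step 1: Rule 2 takes priority for records with status = 'pending'
  - 2 records: 0 × 0.8 = 0.0
Step 2: Rule 1 applies to remaining records with tx_type = 'payment'
  - 2 records: 30 × 1.2 = 36.0
Step 3: Other records unchanged: 75
Step 4: Final sum = 0.0 + 36.0 + 75 = 111.0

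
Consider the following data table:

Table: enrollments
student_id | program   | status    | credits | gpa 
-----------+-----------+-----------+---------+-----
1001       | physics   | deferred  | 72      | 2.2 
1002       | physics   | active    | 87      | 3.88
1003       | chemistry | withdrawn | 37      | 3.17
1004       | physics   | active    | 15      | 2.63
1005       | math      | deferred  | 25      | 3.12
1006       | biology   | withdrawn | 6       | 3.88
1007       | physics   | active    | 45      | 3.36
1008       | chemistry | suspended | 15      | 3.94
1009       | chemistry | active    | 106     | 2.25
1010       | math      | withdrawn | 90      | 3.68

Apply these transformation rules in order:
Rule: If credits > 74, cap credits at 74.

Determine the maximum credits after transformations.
74

Step 1: Original maximum credits = 106
Step 2: Apply cap at 74
Step 3: 3 records had credits > 74 and were capped
Step 4: Maximum after transformation = 74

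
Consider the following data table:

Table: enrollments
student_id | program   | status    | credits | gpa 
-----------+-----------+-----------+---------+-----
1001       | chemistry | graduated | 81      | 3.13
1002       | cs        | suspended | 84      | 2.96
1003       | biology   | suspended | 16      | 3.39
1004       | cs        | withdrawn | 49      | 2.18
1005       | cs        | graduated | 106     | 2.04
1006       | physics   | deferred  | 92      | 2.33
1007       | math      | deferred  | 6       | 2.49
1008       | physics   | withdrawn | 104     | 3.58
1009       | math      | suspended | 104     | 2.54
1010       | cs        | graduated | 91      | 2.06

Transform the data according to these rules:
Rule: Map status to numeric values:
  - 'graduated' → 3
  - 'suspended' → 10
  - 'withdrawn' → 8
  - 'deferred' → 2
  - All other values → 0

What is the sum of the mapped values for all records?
59

Step 1: Apply mapping to each record
Step 2: Count by status:
  'graduated': 3 records × 3 = 9
  'suspended': 3 records × 10 = 30
  'withdrawn': 2 records × 8 = 16
  'deferred': 2 records × 2 = 4
Step 3: Sum all mapped values = 59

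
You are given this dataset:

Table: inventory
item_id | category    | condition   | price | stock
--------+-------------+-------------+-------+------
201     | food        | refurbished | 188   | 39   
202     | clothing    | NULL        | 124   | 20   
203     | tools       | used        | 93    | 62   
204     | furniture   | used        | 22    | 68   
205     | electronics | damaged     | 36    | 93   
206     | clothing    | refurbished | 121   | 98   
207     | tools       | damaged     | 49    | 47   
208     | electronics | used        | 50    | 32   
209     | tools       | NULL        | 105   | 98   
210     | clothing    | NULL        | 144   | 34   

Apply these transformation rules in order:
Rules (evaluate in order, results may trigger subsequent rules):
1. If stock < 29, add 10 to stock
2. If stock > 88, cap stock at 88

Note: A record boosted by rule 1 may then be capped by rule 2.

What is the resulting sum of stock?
576

Step 1: Apply rule 1 to records with stock < 29
  - 1 records get bonus of 10
  - Of these, 0 records then exceed 88 and get capped
Step 2: Apply rule 2 to records with stock > 88
  - 3 records (original) are capped
Step 3: Calculate final sum = 576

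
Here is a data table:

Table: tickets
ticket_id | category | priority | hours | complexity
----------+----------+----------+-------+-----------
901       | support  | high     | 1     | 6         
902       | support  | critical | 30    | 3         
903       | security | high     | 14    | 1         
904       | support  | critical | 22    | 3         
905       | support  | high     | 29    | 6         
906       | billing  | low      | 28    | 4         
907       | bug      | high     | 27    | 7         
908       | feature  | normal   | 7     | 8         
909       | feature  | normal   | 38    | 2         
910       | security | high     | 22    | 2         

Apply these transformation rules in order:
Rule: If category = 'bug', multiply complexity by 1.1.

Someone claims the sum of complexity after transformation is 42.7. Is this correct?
Yes, the result is correct.

Step 1: Calculate the correct sum after transformation
Step 2: Apply multiplier 1.1 to records where category = 'bug'
Step 3: Correct result = 42.7
Step 4: Claimed result = 42.7
Step 5: 42.7 = 42.7 ✓
Conclusion: The claimed result is correct.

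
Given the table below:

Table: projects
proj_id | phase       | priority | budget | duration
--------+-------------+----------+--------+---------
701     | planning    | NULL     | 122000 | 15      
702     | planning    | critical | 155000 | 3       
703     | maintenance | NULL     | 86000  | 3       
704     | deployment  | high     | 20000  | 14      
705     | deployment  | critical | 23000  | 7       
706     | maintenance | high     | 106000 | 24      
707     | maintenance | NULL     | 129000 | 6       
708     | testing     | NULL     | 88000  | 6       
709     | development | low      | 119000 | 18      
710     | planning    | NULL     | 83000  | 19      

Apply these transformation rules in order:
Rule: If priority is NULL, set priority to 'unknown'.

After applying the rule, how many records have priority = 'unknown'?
5

Step 1: Count records where priority IS NULL
Step 2: Found 5 records with NULL priority
Step 3: These records will have priority set to 'unknown'
Step 4: Records already having priority = 'unknown': 0
Step 5: Answer: 5 + 0 = 5 records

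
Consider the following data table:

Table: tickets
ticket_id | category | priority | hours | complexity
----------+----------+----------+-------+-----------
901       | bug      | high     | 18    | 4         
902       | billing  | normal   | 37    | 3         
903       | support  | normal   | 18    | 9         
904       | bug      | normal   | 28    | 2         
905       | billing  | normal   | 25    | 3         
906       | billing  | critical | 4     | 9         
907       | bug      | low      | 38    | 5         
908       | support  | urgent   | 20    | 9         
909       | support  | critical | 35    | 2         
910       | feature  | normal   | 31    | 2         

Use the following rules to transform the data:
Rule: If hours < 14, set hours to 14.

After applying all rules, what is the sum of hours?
264

Step 1: 1 records have hours < 14
Step 2: These records originally summed to 4
Step 3: After setting to minimum: 1 × 14 = 14
Step 4: Unaffected records sum: 250
Step 5: Final sum = 14 + 250 = 264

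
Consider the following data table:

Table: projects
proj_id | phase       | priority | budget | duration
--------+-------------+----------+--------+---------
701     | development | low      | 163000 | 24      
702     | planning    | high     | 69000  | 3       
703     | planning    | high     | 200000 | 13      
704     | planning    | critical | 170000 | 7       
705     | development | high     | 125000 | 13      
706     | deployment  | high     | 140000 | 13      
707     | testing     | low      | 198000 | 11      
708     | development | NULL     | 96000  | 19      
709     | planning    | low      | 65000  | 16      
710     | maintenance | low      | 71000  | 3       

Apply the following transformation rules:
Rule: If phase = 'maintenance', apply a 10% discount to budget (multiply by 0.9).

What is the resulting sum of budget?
1289900.0

Step 1: Records with phase = 'maintenance' have total budget = 71000
Step 2: Apply multiplier: 71000 × 0.9 = 63900.0
Step 3: Other records total: 1226000
Step 4: Final sum = 63900.0 + 1226000 = 1289900.0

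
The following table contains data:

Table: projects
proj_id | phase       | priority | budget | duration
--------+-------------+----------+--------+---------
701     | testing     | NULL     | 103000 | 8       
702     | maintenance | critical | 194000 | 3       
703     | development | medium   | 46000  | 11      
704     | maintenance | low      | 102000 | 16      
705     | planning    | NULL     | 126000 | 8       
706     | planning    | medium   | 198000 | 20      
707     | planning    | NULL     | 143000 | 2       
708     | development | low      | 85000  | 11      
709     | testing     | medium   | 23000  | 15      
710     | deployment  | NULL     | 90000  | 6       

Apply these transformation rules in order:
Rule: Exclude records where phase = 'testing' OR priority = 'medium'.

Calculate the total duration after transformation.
46

Step 1: Find records where phase = 'testing' OR priority = 'medium'
Step 2: 4 records match, summing to 54
Step 3: Original sum: 100
Step 4: Remaining sum = 100 - 54 = 46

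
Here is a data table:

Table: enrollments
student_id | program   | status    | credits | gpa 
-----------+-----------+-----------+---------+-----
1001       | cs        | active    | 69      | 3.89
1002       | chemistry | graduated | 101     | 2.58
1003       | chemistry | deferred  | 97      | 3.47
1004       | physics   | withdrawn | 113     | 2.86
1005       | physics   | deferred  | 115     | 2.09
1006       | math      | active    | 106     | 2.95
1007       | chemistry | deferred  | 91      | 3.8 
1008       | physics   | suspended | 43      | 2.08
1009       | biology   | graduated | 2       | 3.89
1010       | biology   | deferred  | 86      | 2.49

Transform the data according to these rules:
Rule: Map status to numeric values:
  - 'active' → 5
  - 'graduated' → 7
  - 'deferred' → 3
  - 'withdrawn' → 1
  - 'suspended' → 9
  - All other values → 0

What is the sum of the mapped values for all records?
46

Step 1: Apply mapping to each record
Step 2: Count by status:
  'active': 2 records × 5 = 10
  'graduated': 2 records × 7 = 14
  'deferred': 4 records × 3 = 12
  'withdrawn': 1 records × 1 = 1
  'suspended': 1 records × 9 = 9
Step 3: Sum all mapped values = 46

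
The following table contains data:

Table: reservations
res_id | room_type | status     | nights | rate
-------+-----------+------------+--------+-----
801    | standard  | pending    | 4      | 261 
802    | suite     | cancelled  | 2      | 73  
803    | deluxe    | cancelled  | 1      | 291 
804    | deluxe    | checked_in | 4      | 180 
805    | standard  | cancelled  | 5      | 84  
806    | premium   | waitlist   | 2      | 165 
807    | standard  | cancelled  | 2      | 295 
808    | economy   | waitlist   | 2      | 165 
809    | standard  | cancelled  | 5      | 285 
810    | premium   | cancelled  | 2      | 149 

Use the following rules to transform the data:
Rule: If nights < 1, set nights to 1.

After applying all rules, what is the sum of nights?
29

Step 1: 0 records have nights < 1
Step 2: These records originally summed to 0
Step 3: After setting to minimum: 0 × 1 = 0
Step 4: Unaffected records sum: 29
Step 5: Final sum = 0 + 29 = 29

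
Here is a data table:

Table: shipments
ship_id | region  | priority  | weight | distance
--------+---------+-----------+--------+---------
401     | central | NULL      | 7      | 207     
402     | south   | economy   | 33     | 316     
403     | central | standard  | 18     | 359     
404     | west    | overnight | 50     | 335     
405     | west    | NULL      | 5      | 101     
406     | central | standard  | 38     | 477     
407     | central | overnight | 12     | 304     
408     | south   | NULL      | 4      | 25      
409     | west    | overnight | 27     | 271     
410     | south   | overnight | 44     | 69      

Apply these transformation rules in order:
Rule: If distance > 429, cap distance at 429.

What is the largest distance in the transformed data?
429

Step 1: Original maximum distance = 477
Step 2: Apply cap at 429
Step 3: 1 records had distance > 429 and were capped
Step 4: Maximum after transformation = 429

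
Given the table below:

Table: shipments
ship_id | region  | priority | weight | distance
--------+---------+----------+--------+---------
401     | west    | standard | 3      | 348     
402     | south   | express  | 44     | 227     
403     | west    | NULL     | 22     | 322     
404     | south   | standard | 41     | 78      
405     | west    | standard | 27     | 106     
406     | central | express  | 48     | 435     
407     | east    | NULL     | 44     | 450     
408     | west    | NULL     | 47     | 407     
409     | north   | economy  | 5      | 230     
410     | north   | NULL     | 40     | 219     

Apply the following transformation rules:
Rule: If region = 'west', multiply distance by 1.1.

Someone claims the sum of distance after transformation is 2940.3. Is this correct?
Yes, the result is correct.

Step 1: Calculate the correct sum after transformation
Step 2: Apply multiplier 1.1 to records where region = 'west'
Step 3: Correct result = 2940.3
Step 4: Claimed result = 2940.3
Step 5: 2940.3 = 2940.3 ✓
Conclusion: The claimed result is correct.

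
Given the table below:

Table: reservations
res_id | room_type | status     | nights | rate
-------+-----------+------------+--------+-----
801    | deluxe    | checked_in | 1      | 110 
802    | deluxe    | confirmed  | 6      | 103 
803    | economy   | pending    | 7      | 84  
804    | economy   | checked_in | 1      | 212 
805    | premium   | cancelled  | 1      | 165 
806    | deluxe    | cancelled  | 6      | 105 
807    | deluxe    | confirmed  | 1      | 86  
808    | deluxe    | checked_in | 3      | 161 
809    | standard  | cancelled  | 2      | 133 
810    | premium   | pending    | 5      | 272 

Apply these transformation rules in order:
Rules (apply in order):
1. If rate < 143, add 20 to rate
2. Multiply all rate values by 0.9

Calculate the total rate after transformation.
1395.9

Step 1: Apply Rule 1 - Add 20 to records with rate < 143
  - 6 records affected: 621 + (6 × 20) = 741
  - Unaffected records: 810
  - Sum after Rule 1: 1551
Step 2: Apply Rule 2 - Multiply all by 0.9
  - 1551 × 0.9 = 1395.9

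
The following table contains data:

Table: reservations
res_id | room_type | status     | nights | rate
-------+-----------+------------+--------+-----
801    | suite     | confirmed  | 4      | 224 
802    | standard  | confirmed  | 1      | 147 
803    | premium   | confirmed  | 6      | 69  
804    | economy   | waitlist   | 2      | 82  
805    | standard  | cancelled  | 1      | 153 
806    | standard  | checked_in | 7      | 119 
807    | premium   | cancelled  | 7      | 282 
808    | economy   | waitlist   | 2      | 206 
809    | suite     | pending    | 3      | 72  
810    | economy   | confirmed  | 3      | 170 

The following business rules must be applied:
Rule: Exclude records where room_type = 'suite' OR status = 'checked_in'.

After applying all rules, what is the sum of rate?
1109

Step 1: Find records where room_type = 'suite' OR status = 'checked_in'
Step 2: 3 records match, summing to 415
Step 3: Original sum: 1524
Step 4: Remaining sum = 1524 - 415 = 1109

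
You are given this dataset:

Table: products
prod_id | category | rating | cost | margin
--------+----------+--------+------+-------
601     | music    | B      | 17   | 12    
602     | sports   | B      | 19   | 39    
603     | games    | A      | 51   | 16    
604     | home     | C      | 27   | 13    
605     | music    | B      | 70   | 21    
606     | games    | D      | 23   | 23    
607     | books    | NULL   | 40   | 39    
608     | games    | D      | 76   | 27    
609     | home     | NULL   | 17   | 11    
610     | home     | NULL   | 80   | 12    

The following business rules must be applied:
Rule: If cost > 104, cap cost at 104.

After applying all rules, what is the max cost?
80

Step 1: Original maximum cost = 80
Step 2: Check cap of 104 against maximum
Step 3: No records exceed the cap (max 80 <= cap 104), so no capping applies
Step 4: Maximum after transformation = 80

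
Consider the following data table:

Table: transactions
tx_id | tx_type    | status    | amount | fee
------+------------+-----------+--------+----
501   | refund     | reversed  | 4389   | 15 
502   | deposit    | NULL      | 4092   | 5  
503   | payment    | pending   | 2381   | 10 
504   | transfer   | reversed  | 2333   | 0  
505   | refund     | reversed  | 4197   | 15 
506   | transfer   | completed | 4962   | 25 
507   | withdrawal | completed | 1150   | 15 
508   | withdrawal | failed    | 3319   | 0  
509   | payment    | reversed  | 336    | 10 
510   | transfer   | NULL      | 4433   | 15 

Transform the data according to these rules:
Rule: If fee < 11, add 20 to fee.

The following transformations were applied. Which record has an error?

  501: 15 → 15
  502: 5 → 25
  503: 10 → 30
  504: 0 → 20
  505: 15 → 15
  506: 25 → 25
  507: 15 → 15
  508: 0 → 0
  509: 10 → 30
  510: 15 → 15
Record 508 has an error. The correct transformed value should be 20, not 0.

Step 1: Check each record against the rule
Step 2: Record 508 has fee = 0
Step 3: Since 0 < 11, the bonus should have been applied
Step 4: Correct value = 20, but claimed value = 0
Conclusion: Record 508 has the error.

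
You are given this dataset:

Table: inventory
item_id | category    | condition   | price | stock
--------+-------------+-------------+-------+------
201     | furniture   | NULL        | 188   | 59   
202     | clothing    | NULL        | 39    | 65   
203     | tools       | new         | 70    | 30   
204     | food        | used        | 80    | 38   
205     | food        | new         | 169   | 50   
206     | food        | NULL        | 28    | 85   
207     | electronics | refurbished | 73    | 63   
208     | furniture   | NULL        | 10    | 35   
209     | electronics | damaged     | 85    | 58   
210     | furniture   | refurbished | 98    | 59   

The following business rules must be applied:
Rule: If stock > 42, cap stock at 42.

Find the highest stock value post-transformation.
42

Step 1: Original maximum stock = 85
Step 2: Apply cap at 42
Step 3: 7 records had stock > 42 and were capped
Step 4: Maximum after transformation = 42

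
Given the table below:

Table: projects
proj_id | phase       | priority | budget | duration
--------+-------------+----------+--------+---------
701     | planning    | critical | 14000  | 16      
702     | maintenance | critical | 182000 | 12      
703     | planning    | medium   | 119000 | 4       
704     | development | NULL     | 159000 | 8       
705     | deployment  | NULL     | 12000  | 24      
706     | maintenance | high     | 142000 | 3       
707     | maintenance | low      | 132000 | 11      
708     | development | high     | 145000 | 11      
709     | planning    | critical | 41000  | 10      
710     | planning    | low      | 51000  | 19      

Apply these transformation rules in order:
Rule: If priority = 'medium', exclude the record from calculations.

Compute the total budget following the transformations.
878000

Step 1: Identify records where priority = 'medium'
Step 2: The excluded records sum to 119000
Step 3: Original total budget = 997000
Step 4: Remaining total = 997000 - 119000 = 878000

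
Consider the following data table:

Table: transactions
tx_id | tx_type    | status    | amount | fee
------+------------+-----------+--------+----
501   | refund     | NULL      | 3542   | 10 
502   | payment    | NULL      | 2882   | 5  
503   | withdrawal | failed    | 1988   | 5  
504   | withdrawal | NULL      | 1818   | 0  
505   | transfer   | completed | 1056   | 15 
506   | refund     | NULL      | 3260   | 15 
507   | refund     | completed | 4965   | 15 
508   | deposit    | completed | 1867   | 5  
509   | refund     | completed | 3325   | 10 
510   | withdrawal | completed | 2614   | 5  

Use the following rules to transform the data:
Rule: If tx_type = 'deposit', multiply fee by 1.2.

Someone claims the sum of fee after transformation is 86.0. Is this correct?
Yes, the result is correct.

Step 1: Calculate the correct sum after transformation
Step 2: Apply multiplier 1.2 to records where tx_type = 'deposit'
Step 3: Correct result = 86.0
Step 4: Claimed result = 86.0
Step 5: 86.0 = 86.0 ✓
Conclusion: The claimed result is correct.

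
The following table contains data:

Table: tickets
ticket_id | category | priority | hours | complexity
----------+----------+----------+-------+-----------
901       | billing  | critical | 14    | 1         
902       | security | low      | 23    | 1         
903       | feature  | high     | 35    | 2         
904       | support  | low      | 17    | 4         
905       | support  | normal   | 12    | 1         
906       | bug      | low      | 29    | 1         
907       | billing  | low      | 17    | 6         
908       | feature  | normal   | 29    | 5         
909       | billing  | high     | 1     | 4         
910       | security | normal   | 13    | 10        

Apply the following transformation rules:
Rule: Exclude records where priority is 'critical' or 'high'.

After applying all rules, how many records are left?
7

Step 1: Count records to exclude
  - 1 (critical) + 2 (high) = 3 records
Step 2: Total records: 10
Step 3: Remaining = 10 - 3 = 7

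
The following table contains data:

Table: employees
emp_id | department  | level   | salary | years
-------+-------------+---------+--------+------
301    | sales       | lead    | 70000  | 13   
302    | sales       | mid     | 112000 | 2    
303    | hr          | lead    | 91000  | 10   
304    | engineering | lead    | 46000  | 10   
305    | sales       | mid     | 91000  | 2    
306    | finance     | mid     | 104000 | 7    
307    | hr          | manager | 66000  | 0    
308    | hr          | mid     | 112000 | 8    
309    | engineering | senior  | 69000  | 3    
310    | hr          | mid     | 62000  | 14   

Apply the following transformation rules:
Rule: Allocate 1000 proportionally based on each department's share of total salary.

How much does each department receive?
engineering: 139.73, finance: 126.37, hr: 402.19, sales: 331.71

Step 1: Calculate total salary = 823000
Step 2: Calculate each department's proportion:
  engineering: 115000/823000 = 13.97% → 139.73
  finance: 104000/823000 = 12.64% → 126.37
  hr: 331000/823000 = 40.22% → 402.19
  sales: 273000/823000 = 33.17% → 331.71
Step 3: Verify: sum of allocations ≈ 1000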